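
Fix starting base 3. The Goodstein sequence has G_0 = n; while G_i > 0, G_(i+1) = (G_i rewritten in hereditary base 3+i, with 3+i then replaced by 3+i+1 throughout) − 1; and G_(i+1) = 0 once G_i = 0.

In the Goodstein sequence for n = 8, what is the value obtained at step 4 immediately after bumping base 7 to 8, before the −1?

12

i=0: 8 = 2·3 + 2 (b=3); 3→4: 2·4 + 2 = 10; 10−1 = 9
i=1: 9 = 2·4 + 1 (b=4); 4→5: 2·5 + 1 = 11; 11−1 = 10
i=2: 10 = 2·5 (b=5); 5→6: 2·6 = 12; 12−1 = 11
i=3: 11 = 6 + 5 (b=6); 6→7: 7 + 5 = 12; 12−1 = 11
i=4: 11 = 7 + 4 (b=7); 7→8: 8 + 4 = 12; 12−1 = 11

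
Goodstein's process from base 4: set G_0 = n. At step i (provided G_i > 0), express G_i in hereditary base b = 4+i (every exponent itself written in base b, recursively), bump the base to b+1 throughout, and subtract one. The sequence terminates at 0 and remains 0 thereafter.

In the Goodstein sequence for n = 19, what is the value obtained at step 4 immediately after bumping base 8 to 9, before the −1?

70

G_0 = 19. HB_4(19) = 4^2 + 3. Bump = 28. G_1 = 27.
G_1 = 27. HB_5(27) = 5^2 + 2. Bump = 38. G_2 = 37.
G_2 = 37. HB_6(37) = 6^2 + 1. Bump = 50. G_3 = 49.
G_3 = 49. HB_7(49) = 7^2. Bump = 64. G_4 = 63.
G_4 = 63. HB_8(63) = 7·8 + 7. Bump = 70. G_5 = 69.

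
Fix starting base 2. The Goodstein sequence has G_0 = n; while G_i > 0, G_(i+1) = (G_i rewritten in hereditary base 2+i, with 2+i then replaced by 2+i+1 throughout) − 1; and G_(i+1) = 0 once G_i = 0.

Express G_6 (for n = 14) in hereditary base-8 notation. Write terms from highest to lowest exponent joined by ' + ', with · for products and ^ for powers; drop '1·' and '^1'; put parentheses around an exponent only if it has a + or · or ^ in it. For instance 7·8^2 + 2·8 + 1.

8^(8 + 1) + 5·8^5 + 5·8^4 + 5·8^3 + 5·8^2 + 5·8 + 3

base 2: 14 = 2^(2 + 1) + 2^2 + 2; at 3: 3^(3 + 1) + 3^3 + 3 = 111; next = 110
base 3: 110 = 3^(3 + 1) + 3^3 + 2; at 4: 4^(4 + 1) + 4^4 + 2 = 1282; next = 1281
base 4: 1281 = 4^(4 + 1) + 4^4 + 1; at 5: 5^(5 + 1) + 5^5 + 1 = 18751; next = 18750
base 5: 18750 = 5^(5 + 1) + 5^5; at 6: 6^(6 + 1) + 6^6 = 326592; next = 326591
base 6: 326591 = 6^(6 + 1) + 5·6^5 + 5·6^4 + 5·6^3 + 5·6^2 + 5·6 + 5; at 7: 7^(7 + 1) + 5·7^5 + 5·7^4 + 5·7^3 + 5·7^2 + 5·7 + 5 = 5862841; next = 5862840
base 7: 5862840 = 7^(7 + 1) + 5·7^5 + 5·7^4 + 5·7^3 + 5·7^2 + 5·7 + 4; at 8: 8^(8 + 1) + 5·8^5 + 5·8^4 + 5·8^3 + 5·8^2 + 5·8 + 4 = 134404972; next = 134404971
base 8: 134404971 = 8^(8 + 1) + 5·8^5 + 5·8^4 + 5·8^3 + 5·8^2 + 5·8 + 3; at 9: 9^(9 + 1) + 5·9^5 + 5·9^4 + 5·9^3 + 5·9^2 + 5·9 + 3 = 3487116549; next = 3487116548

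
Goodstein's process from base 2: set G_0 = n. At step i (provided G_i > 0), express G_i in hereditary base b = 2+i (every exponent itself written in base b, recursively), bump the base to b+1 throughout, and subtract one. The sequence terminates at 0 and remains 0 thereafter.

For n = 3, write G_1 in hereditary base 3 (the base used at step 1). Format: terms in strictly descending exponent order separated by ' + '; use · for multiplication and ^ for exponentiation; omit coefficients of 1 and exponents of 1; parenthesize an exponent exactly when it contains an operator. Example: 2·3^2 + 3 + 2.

base 2: 3 = 2 + 1; at 3: 3 + 1 = 4; next = 3
base 3: 3 = 3; at 4: 4 = 4; next = 3

3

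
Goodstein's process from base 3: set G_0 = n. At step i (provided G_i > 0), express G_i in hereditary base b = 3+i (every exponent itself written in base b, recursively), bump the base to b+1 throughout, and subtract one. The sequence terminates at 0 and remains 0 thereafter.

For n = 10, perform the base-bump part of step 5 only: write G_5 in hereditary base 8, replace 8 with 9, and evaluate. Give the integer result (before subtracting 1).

37

10 —HB3→ 3^2 + 1 —bump→ 4^2 + 1 = 17 —(−1)→ 16
16 —HB4→ 4^2 —bump→ 5^2 = 25 —(−1)→ 24
24 —HB5→ 4·5 + 4 —bump→ 4·6 + 4 = 28 —(−1)→ 27
27 —HB6→ 4·6 + 3 —bump→ 4·7 + 3 = 31 —(−1)→ 30
30 —HB7→ 4·7 + 2 —bump→ 4·8 + 2 = 34 —(−1)→ 33
33 —HB8→ 4·8 + 1 —bump→ 4·9 + 1 = 37 —(−1)→ 36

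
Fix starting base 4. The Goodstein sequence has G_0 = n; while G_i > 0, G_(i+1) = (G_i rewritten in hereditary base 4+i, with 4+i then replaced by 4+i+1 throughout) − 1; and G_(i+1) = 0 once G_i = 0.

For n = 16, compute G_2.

[0] 16 ≡ 4^2 (base 4). Lift 5: 25. −1: 24.
[1] 24 ≡ 4·5 + 4 (base 5). Lift 6: 28. −1: 27.

27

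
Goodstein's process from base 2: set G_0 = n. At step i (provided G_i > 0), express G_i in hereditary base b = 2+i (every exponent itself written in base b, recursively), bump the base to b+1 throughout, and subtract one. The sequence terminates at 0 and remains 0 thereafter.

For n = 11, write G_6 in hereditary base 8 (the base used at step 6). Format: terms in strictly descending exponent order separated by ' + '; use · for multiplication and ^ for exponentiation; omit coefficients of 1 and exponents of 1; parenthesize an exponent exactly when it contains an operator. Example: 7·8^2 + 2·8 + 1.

i=0: 11 = 2^(2 + 1) + 2 + 1 (b=2); 2→3: 3^(3 + 1) + 3 + 1 = 85; 85−1 = 84
i=1: 84 = 3^(3 + 1) + 3 (b=3); 3→4: 4^(4 + 1) + 4 = 1028; 1028−1 = 1027
i=2: 1027 = 4^(4 + 1) + 3 (b=4); 4→5: 5^(5 + 1) + 3 = 15628; 15628−1 = 15627
i=3: 15627 = 5^(5 + 1) + 2 (b=5); 5→6: 6^(6 + 1) + 2 = 279938; 279938−1 = 279937
i=4: 279937 = 6^(6 + 1) + 1 (b=6); 6→7: 7^(7 + 1) + 1 = 5764802; 5764802−1 = 5764801
i=5: 5764801 = 7^(7 + 1) (b=7); 7→8: 8^(8 + 1) = 134217728; 134217728−1 = 134217727

7·8^8 + 7·8^7 + 7·8^6 + 7·8^5 + 7·8^4 + 7·8^3 + 7·8^2 + 7·8 + 7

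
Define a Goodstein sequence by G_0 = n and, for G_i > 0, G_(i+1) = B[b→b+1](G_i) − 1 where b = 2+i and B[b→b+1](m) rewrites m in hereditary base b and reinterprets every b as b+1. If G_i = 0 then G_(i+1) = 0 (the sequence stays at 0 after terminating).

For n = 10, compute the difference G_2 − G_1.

942

10 —HB2→ 2^(2 + 1) + 2 —bump→ 3^(3 + 1) + 3 = 84 —(−1)→ 83
83 —HB3→ 3^(3 + 1) + 2 —bump→ 4^(4 + 1) + 2 = 1026 —(−1)→ 1025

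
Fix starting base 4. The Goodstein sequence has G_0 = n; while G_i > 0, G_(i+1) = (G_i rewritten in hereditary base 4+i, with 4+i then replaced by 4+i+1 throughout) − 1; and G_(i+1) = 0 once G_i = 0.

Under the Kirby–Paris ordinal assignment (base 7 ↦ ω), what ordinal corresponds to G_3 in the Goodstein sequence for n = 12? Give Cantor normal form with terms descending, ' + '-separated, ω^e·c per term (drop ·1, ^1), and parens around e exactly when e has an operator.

G_0=12  [base 4] 3·4  →[4↦5]→  3·5 = 15  −1 ⇒ G_1=14
G_1=14  [base 5] 2·5 + 4  →[5↦6]→  2·6 + 4 = 16  −1 ⇒ G_2=15
G_2=15  [base 6] 2·6 + 3  →[6↦7]→  2·7 + 3 = 17  −1 ⇒ G_3=16
G_3=16  [base 7] 2·7 + 2  →[7↦8]→  2·8 + 2 = 18  −1 ⇒ G_4=17

ω·2 + 2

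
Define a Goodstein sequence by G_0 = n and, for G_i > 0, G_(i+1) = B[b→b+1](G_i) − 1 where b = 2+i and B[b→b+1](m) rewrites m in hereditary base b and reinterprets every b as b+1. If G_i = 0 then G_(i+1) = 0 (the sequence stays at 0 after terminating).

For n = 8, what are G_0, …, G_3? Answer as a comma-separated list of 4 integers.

(0) 8|_2 = 2^(2 + 1) ↦ 3^(3 + 1)|_3 = 81 ⇒ 80
(1) 80|_3 = 2·3^3 + 2·3^2 + 2·3 + 2 ↦ 2·4^4 + 2·4^2 + 2·4 + 2|_4 = 554 ⇒ 553
(2) 553|_4 = 2·4^4 + 2·4^2 + 2·4 + 1 ↦ 2·5^5 + 2·5^2 + 2·5 + 1|_5 = 6311 ⇒ 6310

8, 80, 553, 6310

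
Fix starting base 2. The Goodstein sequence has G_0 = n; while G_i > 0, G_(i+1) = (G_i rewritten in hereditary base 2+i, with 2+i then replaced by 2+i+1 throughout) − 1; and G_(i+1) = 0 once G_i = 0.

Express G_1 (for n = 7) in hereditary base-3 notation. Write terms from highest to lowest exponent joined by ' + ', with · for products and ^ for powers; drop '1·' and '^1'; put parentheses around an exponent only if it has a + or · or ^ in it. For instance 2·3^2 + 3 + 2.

3^3 + 3

step 0: 7 = 2^2 + 2 + 1; sub 3 for 2: 3^3 + 3 + 1; = 31; G_1 = 31−1 = 30
step 1: 30 = 3^3 + 3; sub 4 for 3: 4^4 + 4; = 260; G_2 = 260−1 = 259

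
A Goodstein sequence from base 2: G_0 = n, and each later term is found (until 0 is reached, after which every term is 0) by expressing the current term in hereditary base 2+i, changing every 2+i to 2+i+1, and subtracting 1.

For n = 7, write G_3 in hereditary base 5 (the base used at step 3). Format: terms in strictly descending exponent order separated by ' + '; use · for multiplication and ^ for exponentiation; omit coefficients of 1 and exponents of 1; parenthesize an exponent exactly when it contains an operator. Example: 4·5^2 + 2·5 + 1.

5^5 + 2

G_0 = 7. HB_2(7) = 2^2 + 2 + 1. Bump = 31. G_1 = 30.
G_1 = 30. HB_3(30) = 3^3 + 3. Bump = 260. G_2 = 259.
G_2 = 259. HB_4(259) = 4^4 + 3. Bump = 3128. G_3 = 3127.
G_3 = 3127. HB_5(3127) = 5^5 + 2. Bump = 46658. G_4 = 46657.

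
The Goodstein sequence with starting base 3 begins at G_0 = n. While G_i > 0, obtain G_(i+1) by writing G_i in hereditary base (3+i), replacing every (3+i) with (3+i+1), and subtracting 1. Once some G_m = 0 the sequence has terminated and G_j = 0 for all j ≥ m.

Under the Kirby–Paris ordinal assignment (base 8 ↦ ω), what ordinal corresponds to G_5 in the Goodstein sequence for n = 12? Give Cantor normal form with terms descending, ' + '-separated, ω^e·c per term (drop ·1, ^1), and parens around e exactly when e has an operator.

ω·7 + 7

base 3: 12 = 3^2 + 3; at 4: 4^2 + 4 = 20; next = 19
base 4: 19 = 4^2 + 3; at 5: 5^2 + 3 = 28; next = 27
base 5: 27 = 5^2 + 2; at 6: 6^2 + 2 = 38; next = 37
base 6: 37 = 6^2 + 1; at 7: 7^2 + 1 = 50; next = 49
base 7: 49 = 7^2; at 8: 8^2 = 64; next = 63
base 8: 63 = 7·8 + 7; at 9: 7·9 + 7 = 70; next = 69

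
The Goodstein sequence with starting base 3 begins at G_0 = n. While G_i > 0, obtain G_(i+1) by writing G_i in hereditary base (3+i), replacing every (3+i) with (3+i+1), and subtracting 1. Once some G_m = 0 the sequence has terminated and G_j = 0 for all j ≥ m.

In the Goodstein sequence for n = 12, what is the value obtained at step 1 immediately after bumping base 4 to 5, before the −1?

28

step 0: 12 = 3^2 + 3; sub 4 for 3: 4^2 + 4; = 20; G_1 = 20−1 = 19
step 1: 19 = 4^2 + 3; sub 5 for 4: 5^2 + 3; = 28; G_2 = 28−1 = 27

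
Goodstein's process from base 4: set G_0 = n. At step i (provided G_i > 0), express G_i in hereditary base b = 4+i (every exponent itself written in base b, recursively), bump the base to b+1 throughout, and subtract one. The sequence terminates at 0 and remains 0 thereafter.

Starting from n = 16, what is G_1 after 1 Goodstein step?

step 0: 16 = 4^2; sub 5 for 4: 5^2; = 25; G_1 = 25−1 = 24
step 1: 24 = 4·5 + 4; sub 6 for 5: 4·6 + 4; = 28; G_2 = 28−1 = 27

24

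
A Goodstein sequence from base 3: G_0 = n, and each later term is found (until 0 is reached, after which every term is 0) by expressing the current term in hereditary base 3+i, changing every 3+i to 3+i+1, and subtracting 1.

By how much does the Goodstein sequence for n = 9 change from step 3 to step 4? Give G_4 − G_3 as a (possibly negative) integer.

(0) 9|_3 = 3^2 ↦ 4^2|_4 = 16 ⇒ 15
(1) 15|_4 = 3·4 + 3 ↦ 3·5 + 3|_5 = 18 ⇒ 17
(2) 17|_5 = 3·5 + 2 ↦ 3·6 + 2|_6 = 20 ⇒ 19
(3) 19|_6 = 3·6 + 1 ↦ 3·7 + 1|_7 = 22 ⇒ 21

2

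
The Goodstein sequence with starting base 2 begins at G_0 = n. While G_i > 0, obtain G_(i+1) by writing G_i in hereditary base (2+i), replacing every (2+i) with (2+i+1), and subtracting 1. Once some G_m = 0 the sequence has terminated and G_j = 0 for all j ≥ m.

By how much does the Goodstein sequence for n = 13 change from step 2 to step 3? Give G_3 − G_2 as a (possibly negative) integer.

G_0 = 13. HB_2(13) = 2^(2 + 1) + 2^2 + 1. Bump = 109. G_1 = 108.
G_1 = 108. HB_3(108) = 3^(3 + 1) + 3^3. Bump = 1280. G_2 = 1279.
G_2 = 1279. HB_4(1279) = 4^(4 + 1) + 3·4^3 + 3·4^2 + 3·4 + 3. Bump = 16093. G_3 = 16092.

14813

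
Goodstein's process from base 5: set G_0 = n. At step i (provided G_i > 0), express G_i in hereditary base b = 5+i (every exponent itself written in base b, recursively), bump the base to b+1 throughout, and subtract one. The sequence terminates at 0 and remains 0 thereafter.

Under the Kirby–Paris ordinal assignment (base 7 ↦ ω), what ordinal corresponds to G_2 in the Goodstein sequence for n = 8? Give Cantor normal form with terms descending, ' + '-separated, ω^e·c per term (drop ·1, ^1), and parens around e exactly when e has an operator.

G_0=8  [base 5] 5 + 3  →[5↦6]→  6 + 3 = 9  −1 ⇒ G_1=8
G_1=8  [base 6] 6 + 2  →[6↦7]→  7 + 2 = 9  −1 ⇒ G_2=8
G_2=8  [base 7] 7 + 1  →[7↦8]→  8 + 1 = 9  −1 ⇒ G_3=8

ω + 1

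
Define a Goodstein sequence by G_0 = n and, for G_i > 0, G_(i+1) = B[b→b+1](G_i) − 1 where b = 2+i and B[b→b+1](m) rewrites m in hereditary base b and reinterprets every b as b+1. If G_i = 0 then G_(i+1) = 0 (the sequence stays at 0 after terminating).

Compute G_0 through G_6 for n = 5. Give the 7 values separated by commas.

5, 27, 255, 467, 775, 1197, 1751

(0) 5|_2 = 2^2 + 1 ↦ 3^3 + 1|_3 = 28 ⇒ 27
(1) 27|_3 = 3^3 ↦ 4^4|_4 = 256 ⇒ 255
(2) 255|_4 = 3·4^3 + 3·4^2 + 3·4 + 3 ↦ 3·5^3 + 3·5^2 + 3·5 + 3|_5 = 468 ⇒ 467
(3) 467|_5 = 3·5^3 + 3·5^2 + 3·5 + 2 ↦ 3·6^3 + 3·6^2 + 3·6 + 2|_6 = 776 ⇒ 775
(4) 775|_6 = 3·6^3 + 3·6^2 + 3·6 + 1 ↦ 3·7^3 + 3·7^2 + 3·7 + 1|_7 = 1198 ⇒ 1197
(5) 1197|_7 = 3·7^3 + 3·7^2 + 3·7 ↦ 3·8^3 + 3·8^2 + 3·8|_8 = 1752 ⇒ 1751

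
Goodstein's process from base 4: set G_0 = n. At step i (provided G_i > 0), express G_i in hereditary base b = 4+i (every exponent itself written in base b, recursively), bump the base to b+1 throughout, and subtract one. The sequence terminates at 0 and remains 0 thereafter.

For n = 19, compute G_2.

19 —HB4→ 4^2 + 3 —bump→ 5^2 + 3 = 28 —(−1)→ 27
27 —HB5→ 5^2 + 2 —bump→ 6^2 + 2 = 38 —(−1)→ 37
37 —HB6→ 6^2 + 1 —bump→ 7^2 + 1 = 50 —(−1)→ 49

37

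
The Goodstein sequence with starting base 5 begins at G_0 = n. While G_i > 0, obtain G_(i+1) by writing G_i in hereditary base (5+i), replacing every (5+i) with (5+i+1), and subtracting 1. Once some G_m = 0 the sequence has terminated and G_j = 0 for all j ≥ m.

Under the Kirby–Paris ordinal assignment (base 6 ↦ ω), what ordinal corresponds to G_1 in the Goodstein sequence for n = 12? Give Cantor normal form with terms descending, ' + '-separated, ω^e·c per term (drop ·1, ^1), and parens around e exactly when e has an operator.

ω·2 + 1

G_0 = 12. HB_5(12) = 2·5 + 2. Bump = 14. G_1 = 13.
G_1 = 13. HB_6(13) = 2·6 + 1. Bump = 15. G_2 = 14.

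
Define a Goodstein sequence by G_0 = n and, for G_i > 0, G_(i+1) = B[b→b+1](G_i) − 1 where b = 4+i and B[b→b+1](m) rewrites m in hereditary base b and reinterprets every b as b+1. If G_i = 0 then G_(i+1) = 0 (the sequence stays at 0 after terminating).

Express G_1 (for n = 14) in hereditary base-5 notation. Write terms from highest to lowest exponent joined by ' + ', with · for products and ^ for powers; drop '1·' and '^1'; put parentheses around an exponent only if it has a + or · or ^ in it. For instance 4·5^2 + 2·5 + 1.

3·5 + 1

[0] 14 ≡ 3·4 + 2 (base 4). Lift 5: 17. −1: 16.
[1] 16 ≡ 3·5 + 1 (base 5). Lift 6: 19. −1: 18.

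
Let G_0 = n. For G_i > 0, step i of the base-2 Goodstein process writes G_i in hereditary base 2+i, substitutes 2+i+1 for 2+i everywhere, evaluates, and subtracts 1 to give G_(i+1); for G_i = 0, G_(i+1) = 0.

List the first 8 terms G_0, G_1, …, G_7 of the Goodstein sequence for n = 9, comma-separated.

9, 81, 1023, 9842, 140743, 2471826, 50333399, 1162263921

i=0: 9 = 2^(2 + 1) + 1 (b=2); 2→3: 3^(3 + 1) + 1 = 82; 82−1 = 81
i=1: 81 = 3^(3 + 1) (b=3); 3→4: 4^(4 + 1) = 1024; 1024−1 = 1023
i=2: 1023 = 3·4^4 + 3·4^3 + 3·4^2 + 3·4 + 3 (b=4); 4→5: 3·5^5 + 3·5^3 + 3·5^2 + 3·5 + 3 = 9843; 9843−1 = 9842
i=3: 9842 = 3·5^5 + 3·5^3 + 3·5^2 + 3·5 + 2 (b=5); 5→6: 3·6^6 + 3·6^3 + 3·6^2 + 3·6 + 2 = 140744; 140744−1 = 140743
i=4: 140743 = 3·6^6 + 3·6^3 + 3·6^2 + 3·6 + 1 (b=6); 6→7: 3·7^7 + 3·7^3 + 3·7^2 + 3·7 + 1 = 2471827; 2471827−1 = 2471826
i=5: 2471826 = 3·7^7 + 3·7^3 + 3·7^2 + 3·7 (b=7); 7→8: 3·8^8 + 3·8^3 + 3·8^2 + 3·8 = 50333400; 50333400−1 = 50333399
i=6: 50333399 = 3·8^8 + 3·8^3 + 3·8^2 + 2·8 + 7 (b=8); 8→9: 3·9^9 + 3·9^3 + 3·9^2 + 2·9 + 7 = 1162263922; 1162263922−1 = 1162263921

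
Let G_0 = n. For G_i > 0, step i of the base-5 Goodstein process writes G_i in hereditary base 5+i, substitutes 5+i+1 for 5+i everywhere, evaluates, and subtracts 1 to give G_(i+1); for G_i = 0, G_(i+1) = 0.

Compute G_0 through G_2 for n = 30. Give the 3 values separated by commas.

(0) 30|_5 = 5^2 + 5 ↦ 6^2 + 6|_6 = 42 ⇒ 41
(1) 41|_6 = 6^2 + 5 ↦ 7^2 + 5|_7 = 54 ⇒ 53

30, 41, 53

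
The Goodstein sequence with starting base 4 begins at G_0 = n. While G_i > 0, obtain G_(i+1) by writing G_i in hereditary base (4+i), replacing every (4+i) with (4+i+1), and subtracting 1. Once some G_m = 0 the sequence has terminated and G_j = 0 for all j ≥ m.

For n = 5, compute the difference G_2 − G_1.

0

[0] 5 ≡ 4 + 1 (base 4). Lift 5: 6. −1: 5.
[1] 5 ≡ 5 (base 5). Lift 6: 6. −1: 5.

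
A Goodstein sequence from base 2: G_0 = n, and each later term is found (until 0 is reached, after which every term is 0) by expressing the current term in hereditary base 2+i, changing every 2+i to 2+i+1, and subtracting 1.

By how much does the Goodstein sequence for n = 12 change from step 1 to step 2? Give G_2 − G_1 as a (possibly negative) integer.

i=0: 12 = 2^(2 + 1) + 2^2 (b=2); 2→3: 3^(3 + 1) + 3^3 = 108; 108−1 = 107
i=1: 107 = 3^(3 + 1) + 2·3^2 + 2·3 + 2 (b=3); 3→4: 4^(4 + 1) + 2·4^2 + 2·4 + 2 = 1066; 1066−1 = 1065

958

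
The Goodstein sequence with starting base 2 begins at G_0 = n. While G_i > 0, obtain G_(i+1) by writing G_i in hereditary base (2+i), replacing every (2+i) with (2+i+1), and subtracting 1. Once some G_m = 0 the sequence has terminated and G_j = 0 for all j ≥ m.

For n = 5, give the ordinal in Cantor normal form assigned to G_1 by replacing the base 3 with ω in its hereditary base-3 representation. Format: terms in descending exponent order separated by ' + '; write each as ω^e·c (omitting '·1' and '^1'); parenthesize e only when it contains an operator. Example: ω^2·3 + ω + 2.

[0] 5 ≡ 2^2 + 1 (base 2). Lift 3: 28. −1: 27.
[1] 27 ≡ 3^3 (base 3). Lift 4: 256. −1: 255.

ω^ω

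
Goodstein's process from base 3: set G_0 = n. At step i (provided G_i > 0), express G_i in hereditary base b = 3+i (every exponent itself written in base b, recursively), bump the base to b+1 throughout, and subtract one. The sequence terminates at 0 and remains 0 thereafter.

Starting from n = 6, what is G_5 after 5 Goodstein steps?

7

G_0=6  [base 3] 2·3  →[3↦4]→  2·4 = 8  −1 ⇒ G_1=7
G_1=7  [base 4] 4 + 3  →[4↦5]→  5 + 3 = 8  −1 ⇒ G_2=7
G_2=7  [base 5] 5 + 2  →[5↦6]→  6 + 2 = 8  −1 ⇒ G_3=7
G_3=7  [base 6] 6 + 1  →[6↦7]→  7 + 1 = 8  −1 ⇒ G_4=7
G_4=7  [base 7] 7  →[7↦8]→  8 = 8  −1 ⇒ G_5=7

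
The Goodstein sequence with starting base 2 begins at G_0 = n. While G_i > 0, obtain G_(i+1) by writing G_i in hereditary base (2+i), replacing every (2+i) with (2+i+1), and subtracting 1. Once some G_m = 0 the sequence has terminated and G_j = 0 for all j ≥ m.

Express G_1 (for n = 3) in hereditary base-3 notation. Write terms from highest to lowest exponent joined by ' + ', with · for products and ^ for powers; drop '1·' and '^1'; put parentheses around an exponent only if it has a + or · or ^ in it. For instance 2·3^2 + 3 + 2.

3

(0) 3|_2 = 2 + 1 ↦ 3 + 1|_3 = 4 ⇒ 3
(1) 3|_3 = 3 ↦ 4|_4 = 4 ⇒ 3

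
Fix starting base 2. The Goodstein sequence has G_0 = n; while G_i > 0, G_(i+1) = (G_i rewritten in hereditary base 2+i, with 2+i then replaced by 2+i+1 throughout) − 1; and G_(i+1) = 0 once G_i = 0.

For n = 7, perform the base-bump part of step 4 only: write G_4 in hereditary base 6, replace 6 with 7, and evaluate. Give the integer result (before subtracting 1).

[0] 7 ≡ 2^2 + 2 + 1 (base 2). Lift 3: 31. −1: 30.
[1] 30 ≡ 3^3 + 3 (base 3). Lift 4: 260. −1: 259.
[2] 259 ≡ 4^4 + 3 (base 4). Lift 5: 3128. −1: 3127.
[3] 3127 ≡ 5^5 + 2 (base 5). Lift 6: 46658. −1: 46657.

823544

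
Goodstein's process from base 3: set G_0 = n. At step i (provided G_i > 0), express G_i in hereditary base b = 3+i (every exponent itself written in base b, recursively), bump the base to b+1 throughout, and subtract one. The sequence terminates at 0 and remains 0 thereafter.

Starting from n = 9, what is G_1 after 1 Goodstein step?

[0] 9 ≡ 3^2 (base 3). Lift 4: 16. −1: 15.
[1] 15 ≡ 3·4 + 3 (base 4). Lift 5: 18. −1: 17.

15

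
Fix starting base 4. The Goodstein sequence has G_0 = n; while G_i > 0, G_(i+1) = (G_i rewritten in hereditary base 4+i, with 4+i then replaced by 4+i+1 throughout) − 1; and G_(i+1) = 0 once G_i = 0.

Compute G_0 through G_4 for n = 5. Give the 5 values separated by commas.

5, 5, 5, 4, 3

i=0: 5 = 4 + 1 (b=4); 4→5: 5 + 1 = 6; 6−1 = 5
i=1: 5 = 5 (b=5); 5→6: 6 = 6; 6−1 = 5
i=2: 5 = 5 (b=6); 6→7: 5 = 5; 5−1 = 4
i=3: 4 = 4 (b=7); 7→8: 4 = 4; 4−1 = 3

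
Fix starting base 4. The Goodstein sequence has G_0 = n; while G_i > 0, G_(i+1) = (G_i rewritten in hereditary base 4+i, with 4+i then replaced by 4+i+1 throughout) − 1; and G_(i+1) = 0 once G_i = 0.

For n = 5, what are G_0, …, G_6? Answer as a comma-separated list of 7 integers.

5, 5, 5, 4, 3, 2, 1

base 4: 5 = 4 + 1; at 5: 5 + 1 = 6; next = 5
base 5: 5 = 5; at 6: 6 = 6; next = 5
base 6: 5 = 5; at 7: 5 = 5; next = 4
base 7: 4 = 4; at 8: 4 = 4; next = 3
base 8: 3 = 3; at 9: 3 = 3; next = 2
base 9: 2 = 2; at 10: 2 = 2; next = 1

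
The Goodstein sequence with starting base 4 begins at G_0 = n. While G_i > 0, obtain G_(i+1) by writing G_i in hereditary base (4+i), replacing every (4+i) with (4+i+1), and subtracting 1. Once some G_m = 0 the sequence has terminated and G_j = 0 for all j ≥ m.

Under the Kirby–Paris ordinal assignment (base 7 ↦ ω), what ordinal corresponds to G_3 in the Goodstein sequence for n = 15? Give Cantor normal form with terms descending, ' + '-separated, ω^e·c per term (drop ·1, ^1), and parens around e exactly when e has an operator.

G_0=15  [base 4] 3·4 + 3  →[4↦5]→  3·5 + 3 = 18  −1 ⇒ G_1=17
G_1=17  [base 5] 3·5 + 2  →[5↦6]→  3·6 + 2 = 20  −1 ⇒ G_2=19
G_2=19  [base 6] 3·6 + 1  →[6↦7]→  3·7 + 1 = 22  −1 ⇒ G_3=21

ω·3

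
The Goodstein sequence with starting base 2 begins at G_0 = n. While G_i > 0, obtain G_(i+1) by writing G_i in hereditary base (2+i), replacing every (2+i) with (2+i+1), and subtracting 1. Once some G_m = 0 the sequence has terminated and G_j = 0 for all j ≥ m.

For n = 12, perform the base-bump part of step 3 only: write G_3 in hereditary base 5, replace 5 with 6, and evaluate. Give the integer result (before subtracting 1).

12 —HB2→ 2^(2 + 1) + 2^2 —bump→ 3^(3 + 1) + 3^3 = 108 —(−1)→ 107
107 —HB3→ 3^(3 + 1) + 2·3^2 + 2·3 + 2 —bump→ 4^(4 + 1) + 2·4^2 + 2·4 + 2 = 1066 —(−1)→ 1065
1065 —HB4→ 4^(4 + 1) + 2·4^2 + 2·4 + 1 —bump→ 5^(5 + 1) + 2·5^2 + 2·5 + 1 = 15686 —(−1)→ 15685
15685 —HB5→ 5^(5 + 1) + 2·5^2 + 2·5 —bump→ 6^(6 + 1) + 2·6^2 + 2·6 = 280020 —(−1)→ 280019

280020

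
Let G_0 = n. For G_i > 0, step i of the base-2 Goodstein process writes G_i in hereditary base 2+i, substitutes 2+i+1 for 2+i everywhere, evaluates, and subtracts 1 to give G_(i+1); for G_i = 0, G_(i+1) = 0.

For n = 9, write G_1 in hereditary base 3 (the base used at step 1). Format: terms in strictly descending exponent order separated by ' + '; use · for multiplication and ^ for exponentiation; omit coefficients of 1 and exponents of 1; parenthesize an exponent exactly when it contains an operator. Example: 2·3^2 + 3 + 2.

3^(3 + 1)

[0] 9 ≡ 2^(2 + 1) + 1 (base 2). Lift 3: 82. −1: 81.
[1] 81 ≡ 3^(3 + 1) (base 3). Lift 4: 1024. −1: 1023.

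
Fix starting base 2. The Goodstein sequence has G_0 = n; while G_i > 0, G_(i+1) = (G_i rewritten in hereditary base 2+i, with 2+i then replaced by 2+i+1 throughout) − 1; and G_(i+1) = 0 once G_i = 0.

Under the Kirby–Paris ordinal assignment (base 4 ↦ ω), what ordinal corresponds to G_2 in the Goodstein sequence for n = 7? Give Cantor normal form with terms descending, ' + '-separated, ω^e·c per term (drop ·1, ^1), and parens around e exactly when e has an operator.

G_0 = 7. HB_2(7) = 2^2 + 2 + 1. Bump = 31. G_1 = 30.
G_1 = 30. HB_3(30) = 3^3 + 3. Bump = 260. G_2 = 259.
G_2 = 259. HB_4(259) = 4^4 + 3. Bump = 3128. G_3 = 3127.

ω^ω + 3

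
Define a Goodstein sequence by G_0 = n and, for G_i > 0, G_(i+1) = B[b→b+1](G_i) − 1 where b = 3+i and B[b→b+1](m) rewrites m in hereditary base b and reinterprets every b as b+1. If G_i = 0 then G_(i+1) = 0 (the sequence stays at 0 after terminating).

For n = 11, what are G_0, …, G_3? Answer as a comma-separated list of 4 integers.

(0) 11|_3 = 3^2 + 2 ↦ 4^2 + 2|_4 = 18 ⇒ 17
(1) 17|_4 = 4^2 + 1 ↦ 5^2 + 1|_5 = 26 ⇒ 25
(2) 25|_5 = 5^2 ↦ 6^2|_6 = 36 ⇒ 35

11, 17, 25, 35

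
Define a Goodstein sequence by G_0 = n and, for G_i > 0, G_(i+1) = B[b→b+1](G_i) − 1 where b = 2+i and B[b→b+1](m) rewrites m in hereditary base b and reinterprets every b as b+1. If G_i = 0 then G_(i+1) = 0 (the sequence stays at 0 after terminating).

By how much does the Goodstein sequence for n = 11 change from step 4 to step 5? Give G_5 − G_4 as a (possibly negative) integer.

5484864

[0] 11 ≡ 2^(2 + 1) + 2 + 1 (base 2). Lift 3: 85. −1: 84.
[1] 84 ≡ 3^(3 + 1) + 3 (base 3). Lift 4: 1028. −1: 1027.
[2] 1027 ≡ 4^(4 + 1) + 3 (base 4). Lift 5: 15628. −1: 15627.
[3] 15627 ≡ 5^(5 + 1) + 2 (base 5). Lift 6: 279938. −1: 279937.
[4] 279937 ≡ 6^(6 + 1) + 1 (base 6). Lift 7: 5764802. −1: 5764801.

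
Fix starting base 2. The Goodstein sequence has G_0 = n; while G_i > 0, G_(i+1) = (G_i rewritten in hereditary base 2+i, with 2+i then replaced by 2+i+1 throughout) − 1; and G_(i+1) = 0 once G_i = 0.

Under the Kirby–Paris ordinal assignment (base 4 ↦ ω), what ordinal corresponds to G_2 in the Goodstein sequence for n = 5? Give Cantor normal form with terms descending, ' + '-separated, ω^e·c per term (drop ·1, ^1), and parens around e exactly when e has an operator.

ω^3·3 + ω^2·3 + ω·3 + 3

5 —HB2→ 2^2 + 1 —bump→ 3^3 + 1 = 28 —(−1)→ 27
27 —HB3→ 3^3 —bump→ 4^4 = 256 —(−1)→ 255
255 —HB4→ 3·4^3 + 3·4^2 + 3·4 + 3 —bump→ 3·5^3 + 3·5^2 + 3·5 + 3 = 468 —(−1)→ 467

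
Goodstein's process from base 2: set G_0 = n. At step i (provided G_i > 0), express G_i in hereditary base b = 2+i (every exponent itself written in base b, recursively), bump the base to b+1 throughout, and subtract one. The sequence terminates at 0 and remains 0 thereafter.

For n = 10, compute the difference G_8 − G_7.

step 0: 10 = 2^(2 + 1) + 2; sub 3 for 2: 3^(3 + 1) + 3; = 84; G_1 = 84−1 = 83
step 1: 83 = 3^(3 + 1) + 2; sub 4 for 3: 4^(4 + 1) + 2; = 1026; G_2 = 1026−1 = 1025
step 2: 1025 = 4^(4 + 1) + 1; sub 5 for 4: 5^(5 + 1) + 1; = 15626; G_3 = 15626−1 = 15625
step 3: 15625 = 5^(5 + 1); sub 6 for 5: 6^(6 + 1); = 279936; G_4 = 279936−1 = 279935
step 4: 279935 = 5·6^6 + 5·6^5 + 5·6^4 + 5·6^3 + 5·6^2 + 5·6 + 5; sub 7 for 6: 5·7^7 + 5·7^5 + 5·7^4 + 5·7^3 + 5·7^2 + 5·7 + 5; = 4215755; G_5 = 4215755−1 = 4215754
step 5: 4215754 = 5·7^7 + 5·7^5 + 5·7^4 + 5·7^3 + 5·7^2 + 5·7 + 4; sub 8 for 7: 5·8^8 + 5·8^5 + 5·8^4 + 5·8^3 + 5·8^2 + 5·8 + 4; = 84073324; G_6 = 84073324−1 = 84073323
step 6: 84073323 = 5·8^8 + 5·8^5 + 5·8^4 + 5·8^3 + 5·8^2 + 5·8 + 3; sub 9 for 8: 5·9^9 + 5·9^5 + 5·9^4 + 5·9^3 + 5·9^2 + 5·9 + 3; = 1937434593; G_7 = 1937434593−1 = 1937434592
step 7: 1937434592 = 5·9^9 + 5·9^5 + 5·9^4 + 5·9^3 + 5·9^2 + 5·9 + 2; sub 10 for 9: 5·10^10 + 5·10^5 + 5·10^4 + 5·10^3 + 5·10^2 + 5·10 + 2; = 50000555552; G_8 = 50000555552−1 = 50000555551

48063120959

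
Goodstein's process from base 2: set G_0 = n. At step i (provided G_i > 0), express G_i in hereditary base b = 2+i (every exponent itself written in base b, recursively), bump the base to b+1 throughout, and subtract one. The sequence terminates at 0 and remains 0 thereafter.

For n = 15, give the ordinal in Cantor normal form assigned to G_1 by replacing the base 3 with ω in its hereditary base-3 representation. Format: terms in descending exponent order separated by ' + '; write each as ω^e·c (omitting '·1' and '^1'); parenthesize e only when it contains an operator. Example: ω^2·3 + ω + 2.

G_0 = 15. HB_2(15) = 2^(2 + 1) + 2^2 + 2 + 1. Bump = 112. G_1 = 111.
G_1 = 111. HB_3(111) = 3^(3 + 1) + 3^3 + 3. Bump = 1284. G_2 = 1283.

ω^(ω + 1) + ω^ω + ω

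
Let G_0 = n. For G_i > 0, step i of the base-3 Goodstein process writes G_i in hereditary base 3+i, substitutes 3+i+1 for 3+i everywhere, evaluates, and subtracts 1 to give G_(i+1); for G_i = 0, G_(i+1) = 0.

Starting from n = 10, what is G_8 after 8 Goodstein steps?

[0] 10 ≡ 3^2 + 1 (base 3). Lift 4: 17. −1: 16.
[1] 16 ≡ 4^2 (base 4). Lift 5: 25. −1: 24.
[2] 24 ≡ 4·5 + 4 (base 5). Lift 6: 28. −1: 27.
[3] 27 ≡ 4·6 + 3 (base 6). Lift 7: 31. −1: 30.
[4] 30 ≡ 4·7 + 2 (base 7). Lift 8: 34. −1: 33.
[5] 33 ≡ 4·8 + 1 (base 8). Lift 9: 37. −1: 36.
[6] 36 ≡ 4·9 (base 9). Lift 10: 40. −1: 39.
[7] 39 ≡ 3·10 + 9 (base 10). Lift 11: 42. −1: 41.
[8] 41 ≡ 3·11 + 8 (base 11). Lift 12: 44. −1: 43.

41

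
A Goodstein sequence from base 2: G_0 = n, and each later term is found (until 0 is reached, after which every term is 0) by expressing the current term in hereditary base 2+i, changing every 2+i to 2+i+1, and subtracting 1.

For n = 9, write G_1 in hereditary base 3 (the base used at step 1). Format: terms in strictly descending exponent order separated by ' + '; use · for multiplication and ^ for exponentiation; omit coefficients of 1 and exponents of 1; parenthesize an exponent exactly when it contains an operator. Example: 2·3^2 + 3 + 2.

3^(3 + 1)

base 2: 9 = 2^(2 + 1) + 1; at 3: 3^(3 + 1) + 1 = 82; next = 81
base 3: 81 = 3^(3 + 1); at 4: 4^(4 + 1) = 1024; next = 1023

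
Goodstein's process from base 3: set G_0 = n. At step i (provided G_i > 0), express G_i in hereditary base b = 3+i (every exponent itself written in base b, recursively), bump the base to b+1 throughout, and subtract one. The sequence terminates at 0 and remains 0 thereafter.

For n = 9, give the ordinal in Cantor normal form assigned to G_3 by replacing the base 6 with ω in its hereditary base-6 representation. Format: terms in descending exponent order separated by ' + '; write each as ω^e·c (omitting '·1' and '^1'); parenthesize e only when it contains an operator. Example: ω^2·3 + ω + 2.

ω·3 + 1

[0] 9 ≡ 3^2 (base 3). Lift 4: 16. −1: 15.
[1] 15 ≡ 3·4 + 3 (base 4). Lift 5: 18. −1: 17.
[2] 17 ≡ 3·5 + 2 (base 5). Lift 6: 20. −1: 19.
[3] 19 ≡ 3·6 + 1 (base 6). Lift 7: 22. −1: 21.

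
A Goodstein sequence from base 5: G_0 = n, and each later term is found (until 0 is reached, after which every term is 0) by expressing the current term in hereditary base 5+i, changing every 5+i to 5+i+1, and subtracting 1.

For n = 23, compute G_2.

29

step 0: 23 = 4·5 + 3; sub 6 for 5: 4·6 + 3; = 27; G_1 = 27−1 = 26
step 1: 26 = 4·6 + 2; sub 7 for 6: 4·7 + 2; = 30; G_2 = 30−1 = 29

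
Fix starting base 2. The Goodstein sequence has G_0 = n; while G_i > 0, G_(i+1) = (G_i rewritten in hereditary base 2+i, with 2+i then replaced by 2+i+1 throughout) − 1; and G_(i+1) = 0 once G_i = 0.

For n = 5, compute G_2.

255

i=0: 5 = 2^2 + 1 (b=2); 2→3: 3^3 + 1 = 28; 28−1 = 27
i=1: 27 = 3^3 (b=3); 3→4: 4^4 = 256; 256−1 = 255
i=2: 255 = 3·4^3 + 3·4^2 + 3·4 + 3 (b=4); 4→5: 3·5^3 + 3·5^2 + 3·5 + 3 = 468; 468−1 = 467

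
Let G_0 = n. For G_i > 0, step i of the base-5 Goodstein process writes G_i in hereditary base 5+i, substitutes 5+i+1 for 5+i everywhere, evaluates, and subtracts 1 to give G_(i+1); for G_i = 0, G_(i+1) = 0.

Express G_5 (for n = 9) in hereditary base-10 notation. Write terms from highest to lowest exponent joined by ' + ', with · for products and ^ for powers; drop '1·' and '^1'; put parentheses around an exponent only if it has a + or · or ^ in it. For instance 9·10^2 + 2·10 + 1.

base 5: 9 = 5 + 4; at 6: 6 + 4 = 10; next = 9
base 6: 9 = 6 + 3; at 7: 7 + 3 = 10; next = 9
base 7: 9 = 7 + 2; at 8: 8 + 2 = 10; next = 9
base 8: 9 = 8 + 1; at 9: 9 + 1 = 10; next = 9
base 9: 9 = 9; at 10: 10 = 10; next = 9
base 10: 9 = 9; at 11: 9 = 9; next = 8

9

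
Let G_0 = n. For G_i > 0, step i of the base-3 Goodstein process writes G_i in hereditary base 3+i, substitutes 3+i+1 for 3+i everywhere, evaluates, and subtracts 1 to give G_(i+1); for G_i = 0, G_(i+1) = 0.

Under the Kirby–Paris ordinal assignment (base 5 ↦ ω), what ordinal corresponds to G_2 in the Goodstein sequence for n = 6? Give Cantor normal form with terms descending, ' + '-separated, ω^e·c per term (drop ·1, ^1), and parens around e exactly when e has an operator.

G_0=6  [base 3] 2·3  →[3↦4]→  2·4 = 8  −1 ⇒ G_1=7
G_1=7  [base 4] 4 + 3  →[4↦5]→  5 + 3 = 8  −1 ⇒ G_2=7
G_2=7  [base 5] 5 + 2  →[5↦6]→  6 + 2 = 8  −1 ⇒ G_3=7

ω + 2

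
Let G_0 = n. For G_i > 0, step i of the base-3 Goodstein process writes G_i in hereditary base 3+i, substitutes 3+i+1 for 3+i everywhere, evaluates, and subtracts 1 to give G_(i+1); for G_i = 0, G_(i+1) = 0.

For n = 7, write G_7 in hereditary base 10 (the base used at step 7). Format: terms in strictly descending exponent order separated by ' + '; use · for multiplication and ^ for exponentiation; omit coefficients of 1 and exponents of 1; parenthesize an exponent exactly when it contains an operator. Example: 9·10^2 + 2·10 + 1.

9

G_0=7  [base 3] 2·3 + 1  →[3↦4]→  2·4 + 1 = 9  −1 ⇒ G_1=8
G_1=8  [base 4] 2·4  →[4↦5]→  2·5 = 10  −1 ⇒ G_2=9
G_2=9  [base 5] 5 + 4  →[5↦6]→  6 + 4 = 10  −1 ⇒ G_3=9
G_3=9  [base 6] 6 + 3  →[6↦7]→  7 + 3 = 10  −1 ⇒ G_4=9
G_4=9  [base 7] 7 + 2  →[7↦8]→  8 + 2 = 10  −1 ⇒ G_5=9
G_5=9  [base 8] 8 + 1  →[8↦9]→  9 + 1 = 10  −1 ⇒ G_6=9
G_6=9  [base 9] 9  →[9↦10]→  10 = 10  −1 ⇒ G_7=9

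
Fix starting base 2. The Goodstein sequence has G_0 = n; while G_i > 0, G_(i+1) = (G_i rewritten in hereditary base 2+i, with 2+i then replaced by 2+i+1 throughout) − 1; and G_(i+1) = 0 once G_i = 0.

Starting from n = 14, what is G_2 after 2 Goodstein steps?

step 0: 14 = 2^(2 + 1) + 2^2 + 2; sub 3 for 2: 3^(3 + 1) + 3^3 + 3; = 111; G_1 = 111−1 = 110
step 1: 110 = 3^(3 + 1) + 3^3 + 2; sub 4 for 3: 4^(4 + 1) + 4^4 + 2; = 1282; G_2 = 1282−1 = 1281
step 2: 1281 = 4^(4 + 1) + 4^4 + 1; sub 5 for 4: 5^(5 + 1) + 5^5 + 1; = 18751; G_3 = 18751−1 = 18750

1281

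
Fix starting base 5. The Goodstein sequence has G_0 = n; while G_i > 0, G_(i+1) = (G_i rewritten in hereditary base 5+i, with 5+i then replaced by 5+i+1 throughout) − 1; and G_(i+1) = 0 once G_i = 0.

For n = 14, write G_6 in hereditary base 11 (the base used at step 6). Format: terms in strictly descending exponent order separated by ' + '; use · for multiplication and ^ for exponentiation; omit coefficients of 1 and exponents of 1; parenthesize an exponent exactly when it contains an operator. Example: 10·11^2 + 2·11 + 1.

11 + 8

G_0=14  [base 5] 2·5 + 4  →[5↦6]→  2·6 + 4 = 16  −1 ⇒ G_1=15
G_1=15  [base 6] 2·6 + 3  →[6↦7]→  2·7 + 3 = 17  −1 ⇒ G_2=16
G_2=16  [base 7] 2·7 + 2  →[7↦8]→  2·8 + 2 = 18  −1 ⇒ G_3=17
G_3=17  [base 8] 2·8 + 1  →[8↦9]→  2·9 + 1 = 19  −1 ⇒ G_4=18
G_4=18  [base 9] 2·9  →[9↦10]→  2·10 = 20  −1 ⇒ G_5=19
G_5=19  [base 10] 10 + 9  →[10↦11]→  11 + 9 = 20  −1 ⇒ G_6=19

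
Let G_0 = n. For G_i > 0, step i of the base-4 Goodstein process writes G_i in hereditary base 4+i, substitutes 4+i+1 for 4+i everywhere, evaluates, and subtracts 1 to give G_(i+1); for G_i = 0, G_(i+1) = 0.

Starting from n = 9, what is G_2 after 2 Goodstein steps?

9 —HB4→ 2·4 + 1 —bump→ 2·5 + 1 = 11 —(−1)→ 10
10 —HB5→ 2·5 —bump→ 2·6 = 12 —(−1)→ 11
11 —HB6→ 6 + 5 —bump→ 7 + 5 = 12 —(−1)→ 11

11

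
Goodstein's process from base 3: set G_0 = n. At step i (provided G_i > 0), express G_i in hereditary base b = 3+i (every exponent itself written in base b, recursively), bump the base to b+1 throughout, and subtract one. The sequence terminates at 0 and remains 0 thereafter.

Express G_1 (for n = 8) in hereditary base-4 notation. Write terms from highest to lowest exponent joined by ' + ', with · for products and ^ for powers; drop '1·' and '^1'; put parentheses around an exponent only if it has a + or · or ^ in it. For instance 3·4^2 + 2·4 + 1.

2·4 + 1

8 —HB3→ 2·3 + 2 —bump→ 2·4 + 2 = 10 —(−1)→ 9
9 —HB4→ 2·4 + 1 —bump→ 2·5 + 1 = 11 —(−1)→ 10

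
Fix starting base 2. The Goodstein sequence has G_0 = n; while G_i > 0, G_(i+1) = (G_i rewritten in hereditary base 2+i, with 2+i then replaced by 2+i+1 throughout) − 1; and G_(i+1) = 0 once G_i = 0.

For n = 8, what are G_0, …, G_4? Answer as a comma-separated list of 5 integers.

8, 80, 553, 6310, 93395

base 2: 8 = 2^(2 + 1); at 3: 3^(3 + 1) = 81; next = 80
base 3: 80 = 2·3^3 + 2·3^2 + 2·3 + 2; at 4: 2·4^4 + 2·4^2 + 2·4 + 2 = 554; next = 553
base 4: 553 = 2·4^4 + 2·4^2 + 2·4 + 1; at 5: 2·5^5 + 2·5^2 + 2·5 + 1 = 6311; next = 6310
base 5: 6310 = 2·5^5 + 2·5^2 + 2·5; at 6: 2·6^6 + 2·6^2 + 2·6 = 93396; next = 93395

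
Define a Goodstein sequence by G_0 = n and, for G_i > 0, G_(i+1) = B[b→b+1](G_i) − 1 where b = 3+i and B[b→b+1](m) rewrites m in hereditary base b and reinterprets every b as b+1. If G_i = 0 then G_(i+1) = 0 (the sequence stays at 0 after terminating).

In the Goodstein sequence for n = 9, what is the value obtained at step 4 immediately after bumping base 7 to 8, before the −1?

G_0 = 9. HB_3(9) = 3^2. Bump = 16. G_1 = 15.
G_1 = 15. HB_4(15) = 3·4 + 3. Bump = 18. G_2 = 17.
G_2 = 17. HB_5(17) = 3·5 + 2. Bump = 20. G_3 = 19.
G_3 = 19. HB_6(19) = 3·6 + 1. Bump = 22. G_4 = 21.

24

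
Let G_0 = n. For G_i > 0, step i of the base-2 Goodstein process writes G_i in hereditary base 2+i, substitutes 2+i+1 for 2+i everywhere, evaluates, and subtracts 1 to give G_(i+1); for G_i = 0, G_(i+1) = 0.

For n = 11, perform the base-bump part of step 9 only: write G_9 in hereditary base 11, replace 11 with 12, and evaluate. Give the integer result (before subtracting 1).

62412976762504

[0] 11 ≡ 2^(2 + 1) + 2 + 1 (base 2). Lift 3: 85. −1: 84.
[1] 84 ≡ 3^(3 + 1) + 3 (base 3). Lift 4: 1028. −1: 1027.
[2] 1027 ≡ 4^(4 + 1) + 3 (base 4). Lift 5: 15628. −1: 15627.
[3] 15627 ≡ 5^(5 + 1) + 2 (base 5). Lift 6: 279938. −1: 279937.
[4] 279937 ≡ 6^(6 + 1) + 1 (base 6). Lift 7: 5764802. −1: 5764801.
[5] 5764801 ≡ 7^(7 + 1) (base 7). Lift 8: 134217728. −1: 134217727.
[6] 134217727 ≡ 7·8^8 + 7·8^7 + 7·8^6 + 7·8^5 + 7·8^4 + 7·8^3 + 7·8^2 + 7·8 + 7 (base 8). Lift 9: 2749609303. −1: 2749609302.
[7] 2749609302 ≡ 7·9^9 + 7·9^7 + 7·9^6 + 7·9^5 + 7·9^4 + 7·9^3 + 7·9^2 + 7·9 + 6 (base 9). Lift 10: 70077777776. −1: 70077777775.
[8] 70077777775 ≡ 7·10^10 + 7·10^7 + 7·10^6 + 7·10^5 + 7·10^4 + 7·10^3 + 7·10^2 + 7·10 + 5 (base 10). Lift 11: 1997331745491. −1: 1997331745490.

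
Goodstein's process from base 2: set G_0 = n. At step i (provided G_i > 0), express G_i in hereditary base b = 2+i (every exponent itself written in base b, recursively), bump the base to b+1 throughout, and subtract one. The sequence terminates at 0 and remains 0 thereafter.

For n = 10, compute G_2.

1025

G_0 = 10. HB_2(10) = 2^(2 + 1) + 2. Bump = 84. G_1 = 83.
G_1 = 83. HB_3(83) = 3^(3 + 1) + 2. Bump = 1026. G_2 = 1025.
G_2 = 1025. HB_4(1025) = 4^(4 + 1) + 1. Bump = 15626. G_3 = 15625.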